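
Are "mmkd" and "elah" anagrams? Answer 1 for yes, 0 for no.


Strings: "mmkd", "elah"
Sorted first:  dkmm
Sorted second: aehl
Differ at position 0: 'd' vs 'a' => not anagrams

0


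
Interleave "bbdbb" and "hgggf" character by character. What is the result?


Interleaving "bbdbb" and "hgggf":
  Position 0: 'b' from first, 'h' from second => "bh"
  Position 1: 'b' from first, 'g' from second => "bg"
  Position 2: 'd' from first, 'g' from second => "dg"
  Position 3: 'b' from first, 'g' from second => "bg"
  Position 4: 'b' from first, 'f' from second => "bf"
Result: bhbgdgbgbf

bhbgdgbgbf


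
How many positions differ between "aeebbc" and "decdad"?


Comparing "aeebbc" and "decdad" position by position:
  Position 0: 'a' vs 'd' => DIFFER
  Position 1: 'e' vs 'e' => same
  Position 2: 'e' vs 'c' => DIFFER
  Position 3: 'b' vs 'd' => DIFFER
  Position 4: 'b' vs 'a' => DIFFER
  Position 5: 'c' vs 'd' => DIFFER
Positions that differ: 5

5


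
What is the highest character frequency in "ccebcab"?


Input: ccebcab
Character counts:
  'a': 1
  'b': 2
  'c': 3
  'e': 1
Maximum frequency: 3

3


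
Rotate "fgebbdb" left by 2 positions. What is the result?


Input: "fgebbdb", rotate left by 2
First 2 characters: "fg"
Remaining characters: "ebbdb"
Concatenate remaining + first: "ebbdb" + "fg" = "ebbdbfg"

ebbdbfg


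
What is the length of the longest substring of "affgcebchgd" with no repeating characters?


Input: "affgcebchgd"
Sliding window (track last position of each char):
  Position 0 ('a'): window [0,0] length 1 -- new best
  Position 1 ('f'): window [0,1] length 2 -- new best
  Position 2 ('f'): repeat (last at 1), move window start to 2
  Position 2 ('f'): window [2,2] length 1
  Position 3 ('g'): window [2,3] length 2
  Position 4 ('c'): window [2,4] length 3 -- new best
  Position 5 ('e'): window [2,5] length 4 -- new best
  Position 6 ('b'): window [2,6] length 5 -- new best
  Position 7 ('c'): repeat (last at 4), move window start to 5
  Position 7 ('c'): window [5,7] length 3
  Position 8 ('h'): window [5,8] length 4
  Position 9 ('g'): window [5,9] length 5
  Position 10 ('d'): window [5,10] length 6 -- new best
Longest substring with no repeats: "ebchgd" with length 6

6


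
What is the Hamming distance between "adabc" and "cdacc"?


Comparing "adabc" and "cdacc" position by position:
  Position 0: 'a' vs 'c' => differ
  Position 1: 'd' vs 'd' => same
  Position 2: 'a' vs 'a' => same
  Position 3: 'b' vs 'c' => differ
  Position 4: 'c' vs 'c' => same
Total differences (Hamming distance): 2

2


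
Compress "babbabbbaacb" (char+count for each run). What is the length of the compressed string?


Input: babbabbbaacb
Runs:
  'b' x 1 => "b1"
  'a' x 1 => "a1"
  'b' x 2 => "b2"
  'a' x 1 => "a1"
  'b' x 3 => "b3"
  'a' x 2 => "a2"
  'c' x 1 => "c1"
  'b' x 1 => "b1"
Compressed: "b1a1b2a1b3a2c1b1"
Compressed length: 16

16


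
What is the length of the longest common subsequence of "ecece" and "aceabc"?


LCS of "ecece" and "aceabc"
DP table:
           a    c    e    a    b    c
      0    0    0    0    0    0    0
  e   0    0    0    1    1    1    1
  c   0    0    1    1    1    1    2
  e   0    0    1    2    2    2    2
  c   0    0    1    2    2    2    3
  e   0    0    1    2    2    2    3
LCS length = dp[5][6] = 3

3


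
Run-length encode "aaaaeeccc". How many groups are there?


Input: aaaaeeccc
Scanning for consecutive runs:
  Group 1: 'a' x 4 (positions 0-3)
  Group 2: 'e' x 2 (positions 4-5)
  Group 3: 'c' x 3 (positions 6-8)
Total groups: 3

3


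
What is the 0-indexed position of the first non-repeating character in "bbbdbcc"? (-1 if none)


Input: bbbdbcc
Character frequencies:
  'b': 4
  'c': 2
  'd': 1
Scanning left to right for freq == 1:
  Position 0 ('b'): freq=4, skip
  Position 1 ('b'): freq=4, skip
  Position 2 ('b'): freq=4, skip
  Position 3 ('d'): unique! => answer = 3

3


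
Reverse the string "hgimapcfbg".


Input: hgimapcfbg
Reading characters right to left:
  Position 9: 'g'
  Position 8: 'b'
  Position 7: 'f'
  Position 6: 'c'
  Position 5: 'p'
  Position 4: 'a'
  Position 3: 'm'
  Position 2: 'i'
  Position 1: 'g'
  Position 0: 'h'
Reversed: gbfcpamigh

gbfcpamigh


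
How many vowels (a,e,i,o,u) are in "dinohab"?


Input: dinohab
Checking each character:
  'd' at position 0: consonant
  'i' at position 1: vowel (running total: 1)
  'n' at position 2: consonant
  'o' at position 3: vowel (running total: 2)
  'h' at position 4: consonant
  'a' at position 5: vowel (running total: 3)
  'b' at position 6: consonant
Total vowels: 3

3


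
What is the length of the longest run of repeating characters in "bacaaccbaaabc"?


Input: "bacaaccbaaabc"
Scanning for longest run:
  Position 1 ('a'): new char, reset run to 1
  Position 2 ('c'): new char, reset run to 1
  Position 3 ('a'): new char, reset run to 1
  Position 4 ('a'): continues run of 'a', length=2
  Position 5 ('c'): new char, reset run to 1
  Position 6 ('c'): continues run of 'c', length=2
  Position 7 ('b'): new char, reset run to 1
  Position 8 ('a'): new char, reset run to 1
  Position 9 ('a'): continues run of 'a', length=2
  Position 10 ('a'): continues run of 'a', length=3
  Position 11 ('b'): new char, reset run to 1
  Position 12 ('c'): new char, reset run to 1
Longest run: 'a' with length 3

3


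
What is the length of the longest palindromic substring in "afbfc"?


Input: "afbfc"
Checking substrings for palindromes:
  [1:4] "fbf" (len 3) => palindrome
Longest palindromic substring: "fbf" with length 3

3


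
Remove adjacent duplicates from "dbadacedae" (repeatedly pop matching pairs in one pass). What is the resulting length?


Input: dbadacedae
Stack-based adjacent duplicate removal:
  Read 'd': push. Stack: d
  Read 'b': push. Stack: db
  Read 'a': push. Stack: dba
  Read 'd': push. Stack: dbad
  Read 'a': push. Stack: dbada
  Read 'c': push. Stack: dbadac
  Read 'e': push. Stack: dbadace
  Read 'd': push. Stack: dbadaced
  Read 'a': push. Stack: dbadaceda
  Read 'e': push. Stack: dbadacedae
Final stack: "dbadacedae" (length 10)

10


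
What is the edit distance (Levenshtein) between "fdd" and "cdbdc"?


Computing edit distance: "fdd" -> "cdbdc"
DP table:
           c    d    b    d    c
      0    1    2    3    4    5
  f   1    1    2    3    4    5
  d   2    2    1    2    3    4
  d   3    3    2    2    2    3
Edit distance = dp[3][5] = 3

3


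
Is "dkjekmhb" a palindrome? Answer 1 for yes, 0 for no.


Input: dkjekmhb
Reversed: bhmkejkd
  Compare pos 0 ('d') with pos 7 ('b'): MISMATCH
  Compare pos 1 ('k') with pos 6 ('h'): MISMATCH
  Compare pos 2 ('j') with pos 5 ('m'): MISMATCH
  Compare pos 3 ('e') with pos 4 ('k'): MISMATCH
Result: not a palindrome

0


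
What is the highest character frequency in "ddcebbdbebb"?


Input: ddcebbdbebb
Character counts:
  'b': 5
  'c': 1
  'd': 3
  'e': 2
Maximum frequency: 5

5


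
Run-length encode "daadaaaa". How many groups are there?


Input: daadaaaa
Scanning for consecutive runs:
  Group 1: 'd' x 1 (positions 0-0)
  Group 2: 'a' x 2 (positions 1-2)
  Group 3: 'd' x 1 (positions 3-3)
  Group 4: 'a' x 4 (positions 4-7)
Total groups: 4

4


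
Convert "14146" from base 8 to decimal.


Input: "14146" in base 8
Positional expansion:
  Digit '1' (value 1) x 8^4 = 4096
  Digit '4' (value 4) x 8^3 = 2048
  Digit '1' (value 1) x 8^2 = 64
  Digit '4' (value 4) x 8^1 = 32
  Digit '6' (value 6) x 8^0 = 6
Sum = 6246

6246


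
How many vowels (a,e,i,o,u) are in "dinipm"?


Input: dinipm
Checking each character:
  'd' at position 0: consonant
  'i' at position 1: vowel (running total: 1)
  'n' at position 2: consonant
  'i' at position 3: vowel (running total: 2)
  'p' at position 4: consonant
  'm' at position 5: consonant
Total vowels: 2

2


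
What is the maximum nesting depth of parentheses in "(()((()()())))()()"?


Input: "(()((()()())))()()"
Tracking depth:
  Position 0 '(': depth becomes 1
  Position 1 '(': depth becomes 2
  Position 2 ')': depth becomes 1
  Position 3 '(': depth becomes 2
  Position 4 '(': depth becomes 3
  Position 5 '(': depth becomes 4
  Position 6 ')': depth becomes 3
  Position 7 '(': depth becomes 4
  Position 8 ')': depth becomes 3
  Position 9 '(': depth becomes 4
  Position 10 ')': depth becomes 3
  Position 11 ')': depth becomes 2
  Position 12 ')': depth becomes 1
  Position 13 ')': depth becomes 0
  Position 14 '(': depth becomes 1
  Position 15 ')': depth becomes 0
  Position 16 '(': depth becomes 1
  Position 17 ')': depth becomes 0
Maximum depth reached: 4

4


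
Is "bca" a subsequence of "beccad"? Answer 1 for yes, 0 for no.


Check if "bca" is a subsequence of "beccad"
Greedy scan:
  Position 0 ('b'): matches sub[0] = 'b'
  Position 1 ('e'): no match needed
  Position 2 ('c'): matches sub[1] = 'c'
  Position 3 ('c'): no match needed
  Position 4 ('a'): matches sub[2] = 'a'
  Position 5 ('d'): no match needed
All 3 characters matched => is a subsequence

1


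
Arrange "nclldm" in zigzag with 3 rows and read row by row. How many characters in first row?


Zigzag "nclldm" into 3 rows:
Placing characters:
  'n' => row 0
  'c' => row 1
  'l' => row 2
  'l' => row 1
  'd' => row 0
  'm' => row 1
Rows:
  Row 0: "nd"
  Row 1: "clm"
  Row 2: "l"
First row length: 2

2


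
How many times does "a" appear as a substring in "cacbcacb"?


Searching for "a" in "cacbcacb"
Scanning each position:
  Position 0: "c" => no
  Position 1: "a" => MATCH
  Position 2: "c" => no
  Position 3: "b" => no
  Position 4: "c" => no
  Position 5: "a" => MATCH
  Position 6: "c" => no
  Position 7: "b" => no
Total occurrences: 2

2


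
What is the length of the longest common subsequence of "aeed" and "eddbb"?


LCS of "aeed" and "eddbb"
DP table:
           e    d    d    b    b
      0    0    0    0    0    0
  a   0    0    0    0    0    0
  e   0    1    1    1    1    1
  e   0    1    1    1    1    1
  d   0    1    2    2    2    2
LCS length = dp[4][5] = 2

2


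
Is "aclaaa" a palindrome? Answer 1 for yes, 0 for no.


Input: aclaaa
Reversed: aaalca
  Compare pos 0 ('a') with pos 5 ('a'): match
  Compare pos 1 ('c') with pos 4 ('a'): MISMATCH
  Compare pos 2 ('l') with pos 3 ('a'): MISMATCH
Result: not a palindrome

0


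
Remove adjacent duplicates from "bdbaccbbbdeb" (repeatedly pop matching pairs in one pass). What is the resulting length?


Input: bdbaccbbbdeb
Stack-based adjacent duplicate removal:
  Read 'b': push. Stack: b
  Read 'd': push. Stack: bd
  Read 'b': push. Stack: bdb
  Read 'a': push. Stack: bdba
  Read 'c': push. Stack: bdbac
  Read 'c': matches stack top 'c' => pop. Stack: bdba
  Read 'b': push. Stack: bdbab
  Read 'b': matches stack top 'b' => pop. Stack: bdba
  Read 'b': push. Stack: bdbab
  Read 'd': push. Stack: bdbabd
  Read 'e': push. Stack: bdbabde
  Read 'b': push. Stack: bdbabdeb
Final stack: "bdbabdeb" (length 8)

8


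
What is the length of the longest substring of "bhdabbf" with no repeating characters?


Input: "bhdabbf"
Sliding window (track last position of each char):
  Position 0 ('b'): window [0,0] length 1 -- new best
  Position 1 ('h'): window [0,1] length 2 -- new best
  Position 2 ('d'): window [0,2] length 3 -- new best
  Position 3 ('a'): window [0,3] length 4 -- new best
  Position 4 ('b'): repeat (last at 0), move window start to 1
  Position 4 ('b'): window [1,4] length 4
  Position 5 ('b'): repeat (last at 4), move window start to 5
  Position 5 ('b'): window [5,5] length 1
  Position 6 ('f'): window [5,6] length 2
Longest substring with no repeats: "bhda" with length 4

4


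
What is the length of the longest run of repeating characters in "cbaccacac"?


Input: "cbaccacac"
Scanning for longest run:
  Position 1 ('b'): new char, reset run to 1
  Position 2 ('a'): new char, reset run to 1
  Position 3 ('c'): new char, reset run to 1
  Position 4 ('c'): continues run of 'c', length=2
  Position 5 ('a'): new char, reset run to 1
  Position 6 ('c'): new char, reset run to 1
  Position 7 ('a'): new char, reset run to 1
  Position 8 ('c'): new char, reset run to 1
Longest run: 'c' with length 2

2


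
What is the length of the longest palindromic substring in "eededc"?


Input: "eededc"
Checking substrings for palindromes:
  [1:4] "ede" (len 3) => palindrome
  [2:5] "ded" (len 3) => palindrome
  [0:2] "ee" (len 2) => palindrome
Longest palindromic substring: "ede" with length 3

3


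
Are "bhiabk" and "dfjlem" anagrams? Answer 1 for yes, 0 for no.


Strings: "bhiabk", "dfjlem"
Sorted first:  abbhik
Sorted second: defjlm
Differ at position 0: 'a' vs 'd' => not anagrams

0


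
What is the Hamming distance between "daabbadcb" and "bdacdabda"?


Comparing "daabbadcb" and "bdacdabda" position by position:
  Position 0: 'd' vs 'b' => differ
  Position 1: 'a' vs 'd' => differ
  Position 2: 'a' vs 'a' => same
  Position 3: 'b' vs 'c' => differ
  Position 4: 'b' vs 'd' => differ
  Position 5: 'a' vs 'a' => same
  Position 6: 'd' vs 'b' => differ
  Position 7: 'c' vs 'd' => differ
  Position 8: 'b' vs 'a' => differ
Total differences (Hamming distance): 7

7


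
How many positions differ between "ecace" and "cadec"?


Comparing "ecace" and "cadec" position by position:
  Position 0: 'e' vs 'c' => DIFFER
  Position 1: 'c' vs 'a' => DIFFER
  Position 2: 'a' vs 'd' => DIFFER
  Position 3: 'c' vs 'e' => DIFFER
  Position 4: 'e' vs 'c' => DIFFER
Positions that differ: 5

5


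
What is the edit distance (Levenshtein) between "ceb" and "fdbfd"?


Computing edit distance: "ceb" -> "fdbfd"
DP table:
           f    d    b    f    d
      0    1    2    3    4    5
  c   1    1    2    3    4    5
  e   2    2    2    3    4    5
  b   3    3    3    2    3    4
Edit distance = dp[3][5] = 4

4


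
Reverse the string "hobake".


Input: hobake
Reading characters right to left:
  Position 5: 'e'
  Position 4: 'k'
  Position 3: 'a'
  Position 2: 'b'
  Position 1: 'o'
  Position 0: 'h'
Reversed: ekaboh

ekaboh


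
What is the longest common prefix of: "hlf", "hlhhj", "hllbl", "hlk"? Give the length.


Words: hlf, hlhhj, hllbl, hlk
  Position 0: all 'h' => match
  Position 1: all 'l' => match
  Position 2: ('f', 'h', 'l', 'k') => mismatch, stop
LCP = "hl" (length 2)

2


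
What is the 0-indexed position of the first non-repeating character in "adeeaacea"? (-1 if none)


Input: adeeaacea
Character frequencies:
  'a': 4
  'c': 1
  'd': 1
  'e': 3
Scanning left to right for freq == 1:
  Position 0 ('a'): freq=4, skip
  Position 1 ('d'): unique! => answer = 1

1


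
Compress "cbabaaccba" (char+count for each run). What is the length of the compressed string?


Input: cbabaaccba
Runs:
  'c' x 1 => "c1"
  'b' x 1 => "b1"
  'a' x 1 => "a1"
  'b' x 1 => "b1"
  'a' x 2 => "a2"
  'c' x 2 => "c2"
  'b' x 1 => "b1"
  'a' x 1 => "a1"
Compressed: "c1b1a1b1a2c2b1a1"
Compressed length: 16

16


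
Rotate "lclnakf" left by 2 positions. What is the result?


Input: "lclnakf", rotate left by 2
First 2 characters: "lc"
Remaining characters: "lnakf"
Concatenate remaining + first: "lnakf" + "lc" = "lnakflc"

lnakflc


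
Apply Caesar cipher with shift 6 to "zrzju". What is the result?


Caesar cipher: shift "zrzju" by 6
  'z' (pos 25) + 6 = pos 5 = 'f'
  'r' (pos 17) + 6 = pos 23 = 'x'
  'z' (pos 25) + 6 = pos 5 = 'f'
  'j' (pos 9) + 6 = pos 15 = 'p'
  'u' (pos 20) + 6 = pos 0 = 'a'
Result: fxfpa

fxfpa


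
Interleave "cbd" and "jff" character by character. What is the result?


Interleaving "cbd" and "jff":
  Position 0: 'c' from first, 'j' from second => "cj"
  Position 1: 'b' from first, 'f' from second => "bf"
  Position 2: 'd' from first, 'f' from second => "df"
Result: cjbfdf

cjbfdf


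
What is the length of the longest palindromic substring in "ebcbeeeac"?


Input: "ebcbeeeac"
Checking substrings for palindromes:
  [0:5] "ebcbe" (len 5) => palindrome
  [1:4] "bcb" (len 3) => palindrome
  [4:7] "eee" (len 3) => palindrome
  [4:6] "ee" (len 2) => palindrome
  [5:7] "ee" (len 2) => palindrome
Longest palindromic substring: "ebcbe" with length 5

5


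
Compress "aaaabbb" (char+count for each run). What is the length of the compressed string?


Input: aaaabbb
Runs:
  'a' x 4 => "a4"
  'b' x 3 => "b3"
Compressed: "a4b3"
Compressed length: 4

4


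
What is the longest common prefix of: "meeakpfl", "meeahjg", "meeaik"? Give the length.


Words: meeakpfl, meeahjg, meeaik
  Position 0: all 'm' => match
  Position 1: all 'e' => match
  Position 2: all 'e' => match
  Position 3: all 'a' => match
  Position 4: ('k', 'h', 'i') => mismatch, stop
LCP = "meea" (length 4)

4


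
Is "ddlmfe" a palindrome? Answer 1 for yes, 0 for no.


Input: ddlmfe
Reversed: efmldd
  Compare pos 0 ('d') with pos 5 ('e'): MISMATCH
  Compare pos 1 ('d') with pos 4 ('f'): MISMATCH
  Compare pos 2 ('l') with pos 3 ('m'): MISMATCH
Result: not a palindrome

0


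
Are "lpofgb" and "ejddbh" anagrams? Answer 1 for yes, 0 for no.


Strings: "lpofgb", "ejddbh"
Sorted first:  bfglop
Sorted second: bddehj
Differ at position 1: 'f' vs 'd' => not anagrams

0


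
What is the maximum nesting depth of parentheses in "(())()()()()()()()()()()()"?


Input: "(())()()()()()()()()()()()"
Tracking depth:
  Position 0 '(': depth becomes 1
  Position 1 '(': depth becomes 2
  Position 2 ')': depth becomes 1
  Position 3 ')': depth becomes 0
  Position 4 '(': depth becomes 1
  Position 5 ')': depth becomes 0
  Position 6 '(': depth becomes 1
  Position 7 ')': depth becomes 0
  Position 8 '(': depth becomes 1
  Position 9 ')': depth becomes 0
  Position 10 '(': depth becomes 1
  Position 11 ')': depth becomes 0
  Position 12 '(': depth becomes 1
  Position 13 ')': depth becomes 0
  Position 14 '(': depth becomes 1
  Position 15 ')': depth becomes 0
  Position 16 '(': depth becomes 1
  Position 17 ')': depth becomes 0
  Position 18 '(': depth becomes 1
  Position 19 ')': depth becomes 0
  Position 20 '(': depth becomes 1
  Position 21 ')': depth becomes 0
  Position 22 '(': depth becomes 1
  Position 23 ')': depth becomes 0
  Position 24 '(': depth becomes 1
  Position 25 ')': depth becomes 0
Maximum depth reached: 2

2


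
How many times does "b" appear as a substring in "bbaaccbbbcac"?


Searching for "b" in "bbaaccbbbcac"
Scanning each position:
  Position 0: "b" => MATCH
  Position 1: "b" => MATCH
  Position 2: "a" => no
  Position 3: "a" => no
  Position 4: "c" => no
  Position 5: "c" => no
  Position 6: "b" => MATCH
  Position 7: "b" => MATCH
  Position 8: "b" => MATCH
  Position 9: "c" => no
  Position 10: "a" => no
  Position 11: "c" => no
Total occurrences: 5

5


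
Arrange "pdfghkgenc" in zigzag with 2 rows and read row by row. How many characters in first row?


Zigzag "pdfghkgenc" into 2 rows:
Placing characters:
  'p' => row 0
  'd' => row 1
  'f' => row 0
  'g' => row 1
  'h' => row 0
  'k' => row 1
  'g' => row 0
  'e' => row 1
  'n' => row 0
  'c' => row 1
Rows:
  Row 0: "pfhgn"
  Row 1: "dgkec"
First row length: 5

5


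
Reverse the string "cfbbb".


Input: cfbbb
Reading characters right to left:
  Position 4: 'b'
  Position 3: 'b'
  Position 2: 'b'
  Position 1: 'f'
  Position 0: 'c'
Reversed: bbbfc

bbbfc


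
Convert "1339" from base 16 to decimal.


Input: "1339" in base 16
Positional expansion:
  Digit '1' (value 1) x 16^3 = 4096
  Digit '3' (value 3) x 16^2 = 768
  Digit '3' (value 3) x 16^1 = 48
  Digit '9' (value 9) x 16^0 = 9
Sum = 4921

4921


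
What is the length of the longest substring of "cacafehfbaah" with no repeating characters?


Input: "cacafehfbaah"
Sliding window (track last position of each char):
  Position 0 ('c'): window [0,0] length 1 -- new best
  Position 1 ('a'): window [0,1] length 2 -- new best
  Position 2 ('c'): repeat (last at 0), move window start to 1
  Position 2 ('c'): window [1,2] length 2
  Position 3 ('a'): repeat (last at 1), move window start to 2
  Position 3 ('a'): window [2,3] length 2
  Position 4 ('f'): window [2,4] length 3 -- new best
  Position 5 ('e'): window [2,5] length 4 -- new best
  Position 6 ('h'): window [2,6] length 5 -- new best
  Position 7 ('f'): repeat (last at 4), move window start to 5
  Position 7 ('f'): window [5,7] length 3
  Position 8 ('b'): window [5,8] length 4
  Position 9 ('a'): window [5,9] length 5
  Position 10 ('a'): repeat (last at 9), move window start to 10
  Position 10 ('a'): window [10,10] length 1
  Position 11 ('h'): window [10,11] length 2
Longest substring with no repeats: "cafeh" with length 5

5


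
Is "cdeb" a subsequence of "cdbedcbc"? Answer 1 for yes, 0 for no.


Check if "cdeb" is a subsequence of "cdbedcbc"
Greedy scan:
  Position 0 ('c'): matches sub[0] = 'c'
  Position 1 ('d'): matches sub[1] = 'd'
  Position 2 ('b'): no match needed
  Position 3 ('e'): matches sub[2] = 'e'
  Position 4 ('d'): no match needed
  Position 5 ('c'): no match needed
  Position 6 ('b'): matches sub[3] = 'b'
  Position 7 ('c'): no match needed
All 4 characters matched => is a subsequence

1


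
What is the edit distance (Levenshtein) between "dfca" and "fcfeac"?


Computing edit distance: "dfca" -> "fcfeac"
DP table:
           f    c    f    e    a    c
      0    1    2    3    4    5    6
  d   1    1    2    3    4    5    6
  f   2    1    2    2    3    4    5
  c   3    2    1    2    3    4    4
  a   4    3    2    2    3    3    4
Edit distance = dp[4][6] = 4

4


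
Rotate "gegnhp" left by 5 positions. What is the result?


Input: "gegnhp", rotate left by 5
First 5 characters: "gegnh"
Remaining characters: "p"
Concatenate remaining + first: "p" + "gegnh" = "pgegnh"

pgegnh


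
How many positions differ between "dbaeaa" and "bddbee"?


Comparing "dbaeaa" and "bddbee" position by position:
  Position 0: 'd' vs 'b' => DIFFER
  Position 1: 'b' vs 'd' => DIFFER
  Position 2: 'a' vs 'd' => DIFFER
  Position 3: 'e' vs 'b' => DIFFER
  Position 4: 'a' vs 'e' => DIFFER
  Position 5: 'a' vs 'e' => DIFFER
Positions that differ: 6

6


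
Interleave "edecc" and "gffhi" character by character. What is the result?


Interleaving "edecc" and "gffhi":
  Position 0: 'e' from first, 'g' from second => "eg"
  Position 1: 'd' from first, 'f' from second => "df"
  Position 2: 'e' from first, 'f' from second => "ef"
  Position 3: 'c' from first, 'h' from second => "ch"
  Position 4: 'c' from first, 'i' from second => "ci"
Result: egdfefchci

egdfefchci


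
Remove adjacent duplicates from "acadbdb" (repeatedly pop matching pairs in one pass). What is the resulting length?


Input: acadbdb
Stack-based adjacent duplicate removal:
  Read 'a': push. Stack: a
  Read 'c': push. Stack: ac
  Read 'a': push. Stack: aca
  Read 'd': push. Stack: acad
  Read 'b': push. Stack: acadb
  Read 'd': push. Stack: acadbd
  Read 'b': push. Stack: acadbdb
Final stack: "acadbdb" (length 7)

7


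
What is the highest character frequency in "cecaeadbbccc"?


Input: cecaeadbbccc
Character counts:
  'a': 2
  'b': 2
  'c': 5
  'd': 1
  'e': 2
Maximum frequency: 5

5


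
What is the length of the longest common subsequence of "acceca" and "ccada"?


LCS of "acceca" and "ccada"
DP table:
           c    c    a    d    a
      0    0    0    0    0    0
  a   0    0    0    1    1    1
  c   0    1    1    1    1    1
  c   0    1    2    2    2    2
  e   0    1    2    2    2    2
  c   0    1    2    2    2    2
  a   0    1    2    3    3    3
LCS length = dp[6][5] = 3

3


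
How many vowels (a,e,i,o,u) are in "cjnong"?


Input: cjnong
Checking each character:
  'c' at position 0: consonant
  'j' at position 1: consonant
  'n' at position 2: consonant
  'o' at position 3: vowel (running total: 1)
  'n' at position 4: consonant
  'g' at position 5: consonant
Total vowels: 1

1


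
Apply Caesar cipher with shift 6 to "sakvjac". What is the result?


Caesar cipher: shift "sakvjac" by 6
  's' (pos 18) + 6 = pos 24 = 'y'
  'a' (pos 0) + 6 = pos 6 = 'g'
  'k' (pos 10) + 6 = pos 16 = 'q'
  'v' (pos 21) + 6 = pos 1 = 'b'
  'j' (pos 9) + 6 = pos 15 = 'p'
  'a' (pos 0) + 6 = pos 6 = 'g'
  'c' (pos 2) + 6 = pos 8 = 'i'
Result: ygqbpgi

ygqbpgi


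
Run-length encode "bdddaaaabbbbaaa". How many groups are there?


Input: bdddaaaabbbbaaa
Scanning for consecutive runs:
  Group 1: 'b' x 1 (positions 0-0)
  Group 2: 'd' x 3 (positions 1-3)
  Group 3: 'a' x 4 (positions 4-7)
  Group 4: 'b' x 4 (positions 8-11)
  Group 5: 'a' x 3 (positions 12-14)
Total groups: 5

5


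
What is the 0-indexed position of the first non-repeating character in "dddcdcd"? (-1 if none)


Input: dddcdcd
Character frequencies:
  'c': 2
  'd': 5
Scanning left to right for freq == 1:
  Position 0 ('d'): freq=5, skip
  Position 1 ('d'): freq=5, skip
  Position 2 ('d'): freq=5, skip
  Position 3 ('c'): freq=2, skip
  Position 4 ('d'): freq=5, skip
  Position 5 ('c'): freq=2, skip
  Position 6 ('d'): freq=5, skip
  No unique character found => answer = -1

-1


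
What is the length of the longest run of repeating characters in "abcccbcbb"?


Input: "abcccbcbb"
Scanning for longest run:
  Position 1 ('b'): new char, reset run to 1
  Position 2 ('c'): new char, reset run to 1
  Position 3 ('c'): continues run of 'c', length=2
  Position 4 ('c'): continues run of 'c', length=3
  Position 5 ('b'): new char, reset run to 1
  Position 6 ('c'): new char, reset run to 1
  Position 7 ('b'): new char, reset run to 1
  Position 8 ('b'): continues run of 'b', length=2
Longest run: 'c' with length 3

3


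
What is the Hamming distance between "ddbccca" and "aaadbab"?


Comparing "ddbccca" and "aaadbab" position by position:
  Position 0: 'd' vs 'a' => differ
  Position 1: 'd' vs 'a' => differ
  Position 2: 'b' vs 'a' => differ
  Position 3: 'c' vs 'd' => differ
  Position 4: 'c' vs 'b' => differ
  Position 5: 'c' vs 'a' => differ
  Position 6: 'a' vs 'b' => differ
Total differences (Hamming distance): 7

7


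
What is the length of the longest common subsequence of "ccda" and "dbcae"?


LCS of "ccda" and "dbcae"
DP table:
           d    b    c    a    e
      0    0    0    0    0    0
  c   0    0    0    1    1    1
  c   0    0    0    1    1    1
  d   0    1    1    1    1    1
  a   0    1    1    1    2    2
LCS length = dp[4][5] = 2

2


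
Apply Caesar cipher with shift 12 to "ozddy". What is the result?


Caesar cipher: shift "ozddy" by 12
  'o' (pos 14) + 12 = pos 0 = 'a'
  'z' (pos 25) + 12 = pos 11 = 'l'
  'd' (pos 3) + 12 = pos 15 = 'p'
  'd' (pos 3) + 12 = pos 15 = 'p'
  'y' (pos 24) + 12 = pos 10 = 'k'
Result: alppk

alppk


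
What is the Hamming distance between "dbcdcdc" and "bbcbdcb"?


Comparing "dbcdcdc" and "bbcbdcb" position by position:
  Position 0: 'd' vs 'b' => differ
  Position 1: 'b' vs 'b' => same
  Position 2: 'c' vs 'c' => same
  Position 3: 'd' vs 'b' => differ
  Position 4: 'c' vs 'd' => differ
  Position 5: 'd' vs 'c' => differ
  Position 6: 'c' vs 'b' => differ
Total differences (Hamming distance): 5

5


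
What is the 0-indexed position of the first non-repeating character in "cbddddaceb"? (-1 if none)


Input: cbddddaceb
Character frequencies:
  'a': 1
  'b': 2
  'c': 2
  'd': 4
  'e': 1
Scanning left to right for freq == 1:
  Position 0 ('c'): freq=2, skip
  Position 1 ('b'): freq=2, skip
  Position 2 ('d'): freq=4, skip
  Position 3 ('d'): freq=4, skip
  Position 4 ('d'): freq=4, skip
  Position 5 ('d'): freq=4, skip
  Position 6 ('a'): unique! => answer = 6

6


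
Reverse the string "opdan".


Input: opdan
Reading characters right to left:
  Position 4: 'n'
  Position 3: 'a'
  Position 2: 'd'
  Position 1: 'p'
  Position 0: 'o'
Reversed: nadpo

nadpo


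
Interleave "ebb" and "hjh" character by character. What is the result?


Interleaving "ebb" and "hjh":
  Position 0: 'e' from first, 'h' from second => "eh"
  Position 1: 'b' from first, 'j' from second => "bj"
  Position 2: 'b' from first, 'h' from second => "bh"
Result: ehbjbh

ehbjbh


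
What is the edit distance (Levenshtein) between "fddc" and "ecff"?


Computing edit distance: "fddc" -> "ecff"
DP table:
           e    c    f    f
      0    1    2    3    4
  f   1    1    2    2    3
  d   2    2    2    3    3
  d   3    3    3    3    4
  c   4    4    3    4    4
Edit distance = dp[4][4] = 4

4


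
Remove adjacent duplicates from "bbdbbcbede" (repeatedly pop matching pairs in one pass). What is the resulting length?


Input: bbdbbcbede
Stack-based adjacent duplicate removal:
  Read 'b': push. Stack: b
  Read 'b': matches stack top 'b' => pop. Stack: (empty)
  Read 'd': push. Stack: d
  Read 'b': push. Stack: db
  Read 'b': matches stack top 'b' => pop. Stack: d
  Read 'c': push. Stack: dc
  Read 'b': push. Stack: dcb
  Read 'e': push. Stack: dcbe
  Read 'd': push. Stack: dcbed
  Read 'e': push. Stack: dcbede
Final stack: "dcbede" (length 6)

6


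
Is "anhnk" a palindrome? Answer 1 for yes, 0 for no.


Input: anhnk
Reversed: knhna
  Compare pos 0 ('a') with pos 4 ('k'): MISMATCH
  Compare pos 1 ('n') with pos 3 ('n'): match
Result: not a palindrome

0


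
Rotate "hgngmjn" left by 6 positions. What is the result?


Input: "hgngmjn", rotate left by 6
First 6 characters: "hgngmj"
Remaining characters: "n"
Concatenate remaining + first: "n" + "hgngmj" = "nhgngmj"

nhgngmj


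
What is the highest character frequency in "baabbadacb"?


Input: baabbadacb
Character counts:
  'a': 4
  'b': 4
  'c': 1
  'd': 1
Maximum frequency: 4

4


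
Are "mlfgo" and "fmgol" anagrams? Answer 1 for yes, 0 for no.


Strings: "mlfgo", "fmgol"
Sorted first:  fglmo
Sorted second: fglmo
Sorted forms match => anagrams

1


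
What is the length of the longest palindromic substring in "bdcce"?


Input: "bdcce"
Checking substrings for palindromes:
  [2:4] "cc" (len 2) => palindrome
Longest palindromic substring: "cc" with length 2

2


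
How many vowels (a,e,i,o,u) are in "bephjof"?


Input: bephjof
Checking each character:
  'b' at position 0: consonant
  'e' at position 1: vowel (running total: 1)
  'p' at position 2: consonant
  'h' at position 3: consonant
  'j' at position 4: consonant
  'o' at position 5: vowel (running total: 2)
  'f' at position 6: consonant
Total vowels: 2

2


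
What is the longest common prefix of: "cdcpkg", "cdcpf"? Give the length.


Words: cdcpkg, cdcpf
  Position 0: all 'c' => match
  Position 1: all 'd' => match
  Position 2: all 'c' => match
  Position 3: all 'p' => match
  Position 4: ('k', 'f') => mismatch, stop
LCP = "cdcp" (length 4)

4


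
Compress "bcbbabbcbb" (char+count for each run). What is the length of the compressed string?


Input: bcbbabbcbb
Runs:
  'b' x 1 => "b1"
  'c' x 1 => "c1"
  'b' x 2 => "b2"
  'a' x 1 => "a1"
  'b' x 2 => "b2"
  'c' x 1 => "c1"
  'b' x 2 => "b2"
Compressed: "b1c1b2a1b2c1b2"
Compressed length: 14

14


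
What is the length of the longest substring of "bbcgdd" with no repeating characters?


Input: "bbcgdd"
Sliding window (track last position of each char):
  Position 0 ('b'): window [0,0] length 1 -- new best
  Position 1 ('b'): repeat (last at 0), move window start to 1
  Position 1 ('b'): window [1,1] length 1
  Position 2 ('c'): window [1,2] length 2 -- new best
  Position 3 ('g'): window [1,3] length 3 -- new best
  Position 4 ('d'): window [1,4] length 4 -- new best
  Position 5 ('d'): repeat (last at 4), move window start to 5
  Position 5 ('d'): window [5,5] length 1
Longest substring with no repeats: "bcgd" with length 4

4


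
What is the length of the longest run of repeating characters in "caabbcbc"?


Input: "caabbcbc"
Scanning for longest run:
  Position 1 ('a'): new char, reset run to 1
  Position 2 ('a'): continues run of 'a', length=2
  Position 3 ('b'): new char, reset run to 1
  Position 4 ('b'): continues run of 'b', length=2
  Position 5 ('c'): new char, reset run to 1
  Position 6 ('b'): new char, reset run to 1
  Position 7 ('c'): new char, reset run to 1
Longest run: 'a' with length 2

2


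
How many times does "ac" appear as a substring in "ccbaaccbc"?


Searching for "ac" in "ccbaaccbc"
Scanning each position:
  Position 0: "cc" => no
  Position 1: "cb" => no
  Position 2: "ba" => no
  Position 3: "aa" => no
  Position 4: "ac" => MATCH
  Position 5: "cc" => no
  Position 6: "cb" => no
  Position 7: "bc" => no
Total occurrences: 1

1


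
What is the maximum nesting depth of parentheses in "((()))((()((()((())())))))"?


Input: "((()))((()((()((())())))))"
Tracking depth:
  Position 0 '(': depth becomes 1
  Position 1 '(': depth becomes 2
  Position 2 '(': depth becomes 3
  Position 3 ')': depth becomes 2
  Position 4 ')': depth becomes 1
  Position 5 ')': depth becomes 0
  Position 6 '(': depth becomes 1
  Position 7 '(': depth becomes 2
  Position 8 '(': depth becomes 3
  Position 9 ')': depth becomes 2
  Position 10 '(': depth becomes 3
  Position 11 '(': depth becomes 4
  Position 12 '(': depth becomes 5
  Position 13 ')': depth becomes 4
  Position 14 '(': depth becomes 5
  Position 15 '(': depth becomes 6
  Position 16 '(': depth becomes 7
  Position 17 ')': depth becomes 6
  Position 18 ')': depth becomes 5
  Position 19 '(': depth becomes 6
  Position 20 ')': depth becomes 5
  Position 21 ')': depth becomes 4
  Position 22 ')': depth becomes 3
  Position 23 ')': depth becomes 2
  Position 24 ')': depth becomes 1
  Position 25 ')': depth becomes 0
Maximum depth reached: 7

7


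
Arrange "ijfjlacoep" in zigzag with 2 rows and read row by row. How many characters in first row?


Zigzag "ijfjlacoep" into 2 rows:
Placing characters:
  'i' => row 0
  'j' => row 1
  'f' => row 0
  'j' => row 1
  'l' => row 0
  'a' => row 1
  'c' => row 0
  'o' => row 1
  'e' => row 0
  'p' => row 1
Rows:
  Row 0: "iflce"
  Row 1: "jjaop"
First row length: 5

5


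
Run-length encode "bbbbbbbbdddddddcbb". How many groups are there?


Input: bbbbbbbbdddddddcbb
Scanning for consecutive runs:
  Group 1: 'b' x 8 (positions 0-7)
  Group 2: 'd' x 7 (positions 8-14)
  Group 3: 'c' x 1 (positions 15-15)
  Group 4: 'b' x 2 (positions 16-17)
Total groups: 4

4


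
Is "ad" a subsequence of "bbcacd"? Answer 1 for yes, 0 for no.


Check if "ad" is a subsequence of "bbcacd"
Greedy scan:
  Position 0 ('b'): no match needed
  Position 1 ('b'): no match needed
  Position 2 ('c'): no match needed
  Position 3 ('a'): matches sub[0] = 'a'
  Position 4 ('c'): no match needed
  Position 5 ('d'): matches sub[1] = 'd'
All 2 characters matched => is a subsequence

1


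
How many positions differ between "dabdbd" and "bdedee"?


Comparing "dabdbd" and "bdedee" position by position:
  Position 0: 'd' vs 'b' => DIFFER
  Position 1: 'a' vs 'd' => DIFFER
  Position 2: 'b' vs 'e' => DIFFER
  Position 3: 'd' vs 'd' => same
  Position 4: 'b' vs 'e' => DIFFER
  Position 5: 'd' vs 'e' => DIFFER
Positions that differ: 5

5


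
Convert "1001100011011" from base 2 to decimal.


Input: "1001100011011" in base 2
Positional expansion:
  Digit '1' (value 1) x 2^12 = 4096
  Digit '0' (value 0) x 2^11 = 0
  Digit '0' (value 0) x 2^10 = 0
  Digit '1' (value 1) x 2^9 = 512
  Digit '1' (value 1) x 2^8 = 256
  Digit '0' (value 0) x 2^7 = 0
  Digit '0' (value 0) x 2^6 = 0
  Digit '0' (value 0) x 2^5 = 0
  Digit '1' (value 1) x 2^4 = 16
  Digit '1' (value 1) x 2^3 = 8
  Digit '0' (value 0) x 2^2 = 0
  Digit '1' (value 1) x 2^1 = 2
  Digit '1' (value 1) x 2^0 = 1
Sum = 4891

4891


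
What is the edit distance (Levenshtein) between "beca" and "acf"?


Computing edit distance: "beca" -> "acf"
DP table:
           a    c    f
      0    1    2    3
  b   1    1    2    3
  e   2    2    2    3
  c   3    3    2    3
  a   4    3    3    3
Edit distance = dp[4][3] = 3

3


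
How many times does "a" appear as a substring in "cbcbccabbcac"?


Searching for "a" in "cbcbccabbcac"
Scanning each position:
  Position 0: "c" => no
  Position 1: "b" => no
  Position 2: "c" => no
  Position 3: "b" => no
  Position 4: "c" => no
  Position 5: "c" => no
  Position 6: "a" => MATCH
  Position 7: "b" => no
  Position 8: "b" => no
  Position 9: "c" => no
  Position 10: "a" => MATCH
  Position 11: "c" => no
Total occurrences: 2

2


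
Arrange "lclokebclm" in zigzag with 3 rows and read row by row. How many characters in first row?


Zigzag "lclokebclm" into 3 rows:
Placing characters:
  'l' => row 0
  'c' => row 1
  'l' => row 2
  'o' => row 1
  'k' => row 0
  'e' => row 1
  'b' => row 2
  'c' => row 1
  'l' => row 0
  'm' => row 1
Rows:
  Row 0: "lkl"
  Row 1: "coecm"
  Row 2: "lb"
First row length: 3

3


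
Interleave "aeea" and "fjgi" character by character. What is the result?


Interleaving "aeea" and "fjgi":
  Position 0: 'a' from first, 'f' from second => "af"
  Position 1: 'e' from first, 'j' from second => "ej"
  Position 2: 'e' from first, 'g' from second => "eg"
  Position 3: 'a' from first, 'i' from second => "ai"
Result: afejegai

afejegai


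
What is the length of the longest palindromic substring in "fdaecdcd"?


Input: "fdaecdcd"
Checking substrings for palindromes:
  [4:7] "cdc" (len 3) => palindrome
  [5:8] "dcd" (len 3) => palindrome
Longest palindromic substring: "cdc" with length 3

3


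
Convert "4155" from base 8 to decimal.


Input: "4155" in base 8
Positional expansion:
  Digit '4' (value 4) x 8^3 = 2048
  Digit '1' (value 1) x 8^2 = 64
  Digit '5' (value 5) x 8^1 = 40
  Digit '5' (value 5) x 8^0 = 5
Sum = 2157

2157


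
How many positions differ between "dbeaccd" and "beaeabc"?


Comparing "dbeaccd" and "beaeabc" position by position:
  Position 0: 'd' vs 'b' => DIFFER
  Position 1: 'b' vs 'e' => DIFFER
  Position 2: 'e' vs 'a' => DIFFER
  Position 3: 'a' vs 'e' => DIFFER
  Position 4: 'c' vs 'a' => DIFFER
  Position 5: 'c' vs 'b' => DIFFER
  Position 6: 'd' vs 'c' => DIFFER
Positions that differ: 7

7


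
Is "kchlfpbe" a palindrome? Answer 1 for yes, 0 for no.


Input: kchlfpbe
Reversed: ebpflhck
  Compare pos 0 ('k') with pos 7 ('e'): MISMATCH
  Compare pos 1 ('c') with pos 6 ('b'): MISMATCH
  Compare pos 2 ('h') with pos 5 ('p'): MISMATCH
  Compare pos 3 ('l') with pos 4 ('f'): MISMATCH
Result: not a palindrome

0


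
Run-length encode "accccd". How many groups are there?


Input: accccd
Scanning for consecutive runs:
  Group 1: 'a' x 1 (positions 0-0)
  Group 2: 'c' x 4 (positions 1-4)
  Group 3: 'd' x 1 (positions 5-5)
Total groups: 3

3


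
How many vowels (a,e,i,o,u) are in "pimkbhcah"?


Input: pimkbhcah
Checking each character:
  'p' at position 0: consonant
  'i' at position 1: vowel (running total: 1)
  'm' at position 2: consonant
  'k' at position 3: consonant
  'b' at position 4: consonant
  'h' at position 5: consonant
  'c' at position 6: consonant
  'a' at position 7: vowel (running total: 2)
  'h' at position 8: consonant
Total vowels: 2

2


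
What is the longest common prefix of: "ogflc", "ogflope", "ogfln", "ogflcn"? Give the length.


Words: ogflc, ogflope, ogfln, ogflcn
  Position 0: all 'o' => match
  Position 1: all 'g' => match
  Position 2: all 'f' => match
  Position 3: all 'l' => match
  Position 4: ('c', 'o', 'n', 'c') => mismatch, stop
LCP = "ogfl" (length 4)

4


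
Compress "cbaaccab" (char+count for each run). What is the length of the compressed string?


Input: cbaaccab
Runs:
  'c' x 1 => "c1"
  'b' x 1 => "b1"
  'a' x 2 => "a2"
  'c' x 2 => "c2"
  'a' x 1 => "a1"
  'b' x 1 => "b1"
Compressed: "c1b1a2c2a1b1"
Compressed length: 12

12


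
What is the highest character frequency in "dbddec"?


Input: dbddec
Character counts:
  'b': 1
  'c': 1
  'd': 3
  'e': 1
Maximum frequency: 3

3


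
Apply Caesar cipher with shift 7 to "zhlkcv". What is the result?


Caesar cipher: shift "zhlkcv" by 7
  'z' (pos 25) + 7 = pos 6 = 'g'
  'h' (pos 7) + 7 = pos 14 = 'o'
  'l' (pos 11) + 7 = pos 18 = 's'
  'k' (pos 10) + 7 = pos 17 = 'r'
  'c' (pos 2) + 7 = pos 9 = 'j'
  'v' (pos 21) + 7 = pos 2 = 'c'
Result: gosrjc

gosrjc


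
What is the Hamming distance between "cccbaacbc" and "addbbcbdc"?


Comparing "cccbaacbc" and "addbbcbdc" position by position:
  Position 0: 'c' vs 'a' => differ
  Position 1: 'c' vs 'd' => differ
  Position 2: 'c' vs 'd' => differ
  Position 3: 'b' vs 'b' => same
  Position 4: 'a' vs 'b' => differ
  Position 5: 'a' vs 'c' => differ
  Position 6: 'c' vs 'b' => differ
  Position 7: 'b' vs 'd' => differ
  Position 8: 'c' vs 'c' => same
Total differences (Hamming distance): 7

7
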